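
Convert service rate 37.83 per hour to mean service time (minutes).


Mean service time = 60/mu = 60/37.83 = 1.59 minutes

1.59 minutes


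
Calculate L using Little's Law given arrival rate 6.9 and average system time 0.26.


L = lambda * W = 6.9 * 0.26 = 1.79

1.79


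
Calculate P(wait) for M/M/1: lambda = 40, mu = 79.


P(wait) = rho = lambda/mu = 40/79 = 0.5063

0.5063


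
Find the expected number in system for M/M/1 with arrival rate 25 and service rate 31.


rho = 25/31; L = rho/(1-rho) = 4.17

4.17


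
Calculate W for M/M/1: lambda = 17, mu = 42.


W = 1/(mu - lambda) = 1/(42 - 17) = 0.04 hours

0.04 hours


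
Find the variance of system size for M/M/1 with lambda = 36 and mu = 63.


rho = 36/63; Var(N) = rho/(1-rho)^2 = 3.11

3.11


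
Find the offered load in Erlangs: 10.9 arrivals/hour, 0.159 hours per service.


Offered load a = lambda * E[S] = 10.9 * 0.159 = 1.73 Erlangs

1.73 Erlangs


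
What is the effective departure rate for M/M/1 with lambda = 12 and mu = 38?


For a stable queue (lambda < mu), throughput = lambda = 12 per hour

12 per hour


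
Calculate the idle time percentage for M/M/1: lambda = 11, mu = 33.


Idle fraction = (1 - rho) * 100 = (1 - 11/33) * 100 = 66.7%

66.7%


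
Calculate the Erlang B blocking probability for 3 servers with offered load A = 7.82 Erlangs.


B(N,A) = (A^N/N!) / sum(A^k/k!, k=0..N) with N=3, A=7.82 = 0.6692

0.6692


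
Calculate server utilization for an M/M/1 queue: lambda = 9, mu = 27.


rho = lambda/mu = 9/27 = 0.3333

0.3333


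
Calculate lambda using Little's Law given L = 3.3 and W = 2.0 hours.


lambda = L / W = 3.3 / 2.0 = 1.65 per hour

1.65 per hour


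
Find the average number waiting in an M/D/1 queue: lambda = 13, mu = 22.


M/D/1: Lq = rho^2 / (2*(1-rho)) where rho = 13/22; Lq = 0.43

0.43


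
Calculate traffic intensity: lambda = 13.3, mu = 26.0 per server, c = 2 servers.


rho = lambda / (c * mu) = 13.3 / (2 * 26.0) = 0.2558

0.2558


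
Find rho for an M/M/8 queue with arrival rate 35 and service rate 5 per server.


rho = lambda/(c*mu) = 35/(8*5) = 0.875

0.875


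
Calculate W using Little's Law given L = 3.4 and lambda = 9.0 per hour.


W = L / lambda = 3.4 / 9.0 = 0.3778 hours

0.3778 hours


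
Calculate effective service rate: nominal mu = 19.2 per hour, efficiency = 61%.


Effective rate = mu * efficiency = 19.2 * 0.61 = 11.71 per hour

11.71 per hour


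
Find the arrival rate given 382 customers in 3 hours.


lambda = total arrivals / time = 382 / 3 = 127.33 per hour

127.33 per hour


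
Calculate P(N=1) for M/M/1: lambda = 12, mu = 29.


rho = 12/29; P(n) = (1-rho)*rho^n = (1-12/29)*(12/29)^1 = 0.2426

0.2426


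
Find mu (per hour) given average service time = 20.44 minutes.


mu = 60 / avg_service_time = 60 / 20.44 = 2.94 per hour

2.94 per hour


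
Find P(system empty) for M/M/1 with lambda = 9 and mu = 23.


P0 = 1 - rho = 1 - 9/23 = 0.6087

0.6087


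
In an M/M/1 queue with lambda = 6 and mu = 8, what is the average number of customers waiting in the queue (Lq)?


rho = 6/8; Lq = rho^2/(1-rho) = 2.25

2.25


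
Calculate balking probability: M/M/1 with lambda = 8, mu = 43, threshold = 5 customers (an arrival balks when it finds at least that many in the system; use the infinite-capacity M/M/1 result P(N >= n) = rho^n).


P(N >= 5) = rho^5 = (8/43)^5 = 0.0002

0.0002


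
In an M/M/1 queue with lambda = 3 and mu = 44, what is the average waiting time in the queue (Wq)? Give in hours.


rho = 3/44; Wq = rho/(mu - lambda) = 0.0017 hours

0.0017 hours


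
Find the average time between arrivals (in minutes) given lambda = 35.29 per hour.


Mean interarrival time = 60/lambda = 60/35.29 = 1.7 minutes

1.7 minutes


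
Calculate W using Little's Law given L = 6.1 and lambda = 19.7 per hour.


W = L / lambda = 6.1 / 19.7 = 0.3096 hours

0.3096 hours


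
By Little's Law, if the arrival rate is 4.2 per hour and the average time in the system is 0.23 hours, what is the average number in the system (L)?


L = lambda * W = 4.2 * 0.23 = 0.97

0.97


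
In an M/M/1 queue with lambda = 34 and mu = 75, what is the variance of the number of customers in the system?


rho = 34/75; Var(N) = rho/(1-rho)^2 = 1.52

1.52


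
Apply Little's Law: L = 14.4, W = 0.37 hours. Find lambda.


lambda = L / W = 14.4 / 0.37 = 38.92 per hour

38.92 per hour


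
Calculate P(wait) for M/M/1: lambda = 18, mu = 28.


P(wait) = rho = lambda/mu = 18/28 = 0.6429

0.6429


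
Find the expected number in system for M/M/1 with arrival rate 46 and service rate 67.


rho = 46/67; L = rho/(1-rho) = 2.19

2.19


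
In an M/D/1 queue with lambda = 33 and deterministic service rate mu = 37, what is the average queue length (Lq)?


M/D/1: Lq = rho^2 / (2*(1-rho)) where rho = 33/37; Lq = 3.68

3.68


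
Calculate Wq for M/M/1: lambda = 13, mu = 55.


rho = 13/55; Wq = rho/(mu - lambda) = 0.0056 hours

0.0056 hours


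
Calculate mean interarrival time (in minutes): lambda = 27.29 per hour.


Mean interarrival time = 60/lambda = 60/27.29 = 2.2 minutes

2.2 minutes


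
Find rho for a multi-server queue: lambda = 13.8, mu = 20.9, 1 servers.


rho = lambda / (c * mu) = 13.8 / (1 * 20.9) = 0.6603

0.6603


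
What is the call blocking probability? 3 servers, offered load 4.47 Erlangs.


B(N,A) = (A^N/N!) / sum(A^k/k!, k=0..N) with N=3, A=4.47 = 0.4905

0.4905


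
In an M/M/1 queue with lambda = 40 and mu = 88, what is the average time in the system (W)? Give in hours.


W = 1/(mu - lambda) = 1/(88 - 40) = 0.0208 hours

0.0208 hours


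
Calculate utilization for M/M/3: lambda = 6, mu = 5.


rho = lambda/(c*mu) = 6/(3*5) = 0.4

0.4


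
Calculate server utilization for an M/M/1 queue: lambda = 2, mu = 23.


rho = lambda/mu = 2/23 = 0.087

0.087


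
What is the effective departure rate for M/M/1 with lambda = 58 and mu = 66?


For a stable queue (lambda < mu), throughput = lambda = 58 per hour

58 per hour


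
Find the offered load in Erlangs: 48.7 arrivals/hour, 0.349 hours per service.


Offered load a = lambda * E[S] = 48.7 * 0.349 = 17.0 Erlangs

17.0 Erlangs


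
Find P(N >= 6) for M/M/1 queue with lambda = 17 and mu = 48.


P(N >= 6) = rho^6 = (17/48)^6 = 0.002

0.002


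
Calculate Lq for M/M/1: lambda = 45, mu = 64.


rho = 45/64; Lq = rho^2/(1-rho) = 1.67

1.67


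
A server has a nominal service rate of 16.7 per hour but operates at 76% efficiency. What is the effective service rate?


Effective rate = mu * efficiency = 16.7 * 0.76 = 12.69 per hour

12.69 per hour


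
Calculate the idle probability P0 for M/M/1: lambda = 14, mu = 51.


P0 = 1 - rho = 1 - 14/51 = 0.7255

0.7255


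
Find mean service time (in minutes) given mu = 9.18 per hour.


Mean service time = 60/mu = 60/9.18 = 6.54 minutes

6.54 minutes


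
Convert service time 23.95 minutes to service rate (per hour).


mu = 60 / avg_service_time = 60 / 23.95 = 2.51 per hour

2.51 per hour


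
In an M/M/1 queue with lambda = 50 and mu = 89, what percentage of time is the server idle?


Idle fraction = (1 - rho) * 100 = (1 - 50/89) * 100 = 43.8%

43.8%


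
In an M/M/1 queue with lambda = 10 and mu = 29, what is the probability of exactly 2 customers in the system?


rho = 10/29; P(n) = (1-rho)*rho^n = (1-10/29)*(10/29)^2 = 0.0779

0.0779


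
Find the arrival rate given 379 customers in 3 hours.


lambda = total arrivals / time = 379 / 3 = 126.33 per hour

126.33 per hour


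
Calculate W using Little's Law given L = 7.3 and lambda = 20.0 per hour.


W = L / lambda = 7.3 / 20.0 = 0.365 hours

0.365 hours


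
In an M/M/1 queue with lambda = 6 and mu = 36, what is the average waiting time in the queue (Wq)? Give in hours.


rho = 6/36; Wq = rho/(mu - lambda) = 0.0056 hours

0.0056 hours


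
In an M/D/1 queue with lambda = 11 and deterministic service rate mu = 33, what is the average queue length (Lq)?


M/D/1: Lq = rho^2 / (2*(1-rho)) where rho = 11/33; Lq = 0.08

0.08


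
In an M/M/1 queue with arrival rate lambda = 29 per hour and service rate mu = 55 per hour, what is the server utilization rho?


rho = lambda/mu = 29/55 = 0.5273

0.5273


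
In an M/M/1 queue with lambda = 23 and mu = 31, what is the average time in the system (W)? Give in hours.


W = 1/(mu - lambda) = 1/(31 - 23) = 0.125 hours

0.125 hours


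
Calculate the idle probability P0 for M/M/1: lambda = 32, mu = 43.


P0 = 1 - rho = 1 - 32/43 = 0.2558

0.2558


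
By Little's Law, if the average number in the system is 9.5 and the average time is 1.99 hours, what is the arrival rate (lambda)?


lambda = L / W = 9.5 / 1.99 = 4.77 per hour

4.77 per hour


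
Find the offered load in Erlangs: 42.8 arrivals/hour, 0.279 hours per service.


Offered load a = lambda * E[S] = 42.8 * 0.279 = 11.94 Erlangs

11.94 Erlangs


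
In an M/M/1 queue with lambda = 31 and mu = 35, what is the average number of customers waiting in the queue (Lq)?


rho = 31/35; Lq = rho^2/(1-rho) = 6.86

6.86


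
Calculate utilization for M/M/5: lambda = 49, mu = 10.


rho = lambda/(c*mu) = 49/(5*10) = 0.98

0.98


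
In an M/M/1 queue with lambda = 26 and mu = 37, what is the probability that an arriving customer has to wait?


P(wait) = rho = lambda/mu = 26/37 = 0.7027

0.7027


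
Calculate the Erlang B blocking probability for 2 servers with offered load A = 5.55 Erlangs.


B(N,A) = (A^N/N!) / sum(A^k/k!, k=0..N) with N=2, A=5.55 = 0.7016

0.7016


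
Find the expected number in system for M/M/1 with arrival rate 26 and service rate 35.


rho = 26/35; L = rho/(1-rho) = 2.89

2.89


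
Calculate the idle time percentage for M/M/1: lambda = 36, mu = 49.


Idle fraction = (1 - rho) * 100 = (1 - 36/49) * 100 = 26.5%

26.5%


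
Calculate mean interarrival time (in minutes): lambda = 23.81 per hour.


Mean interarrival time = 60/lambda = 60/23.81 = 2.52 minutes

2.52 minutes


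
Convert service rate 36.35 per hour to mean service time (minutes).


Mean service time = 60/mu = 60/36.35 = 1.65 minutes

1.65 minutes


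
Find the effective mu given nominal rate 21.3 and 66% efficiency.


Effective rate = mu * efficiency = 21.3 * 0.66 = 14.06 per hour

14.06 per hour


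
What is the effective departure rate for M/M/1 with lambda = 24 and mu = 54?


For a stable queue (lambda < mu), throughput = lambda = 24 per hour

24 per hour


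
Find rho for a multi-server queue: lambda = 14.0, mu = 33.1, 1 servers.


rho = lambda / (c * mu) = 14.0 / (1 * 33.1) = 0.423

0.423


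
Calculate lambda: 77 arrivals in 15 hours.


lambda = total arrivals / time = 77 / 15 = 5.13 per hour

5.13 per hour


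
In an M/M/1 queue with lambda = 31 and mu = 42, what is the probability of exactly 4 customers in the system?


rho = 31/42; P(n) = (1-rho)*rho^n = (1-31/42)*(31/42)^4 = 0.0777

0.0777


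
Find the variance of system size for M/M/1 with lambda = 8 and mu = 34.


rho = 8/34; Var(N) = rho/(1-rho)^2 = 0.4

0.4


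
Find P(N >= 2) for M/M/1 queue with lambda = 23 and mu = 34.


P(N >= 2) = rho^2 = (23/34)^2 = 0.4576

0.4576


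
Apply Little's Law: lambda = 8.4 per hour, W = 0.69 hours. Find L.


L = lambda * W = 8.4 * 0.69 = 5.8

5.8


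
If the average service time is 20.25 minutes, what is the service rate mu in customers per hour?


mu = 60 / avg_service_time = 60 / 20.25 = 2.96 per hour

2.96 per hour


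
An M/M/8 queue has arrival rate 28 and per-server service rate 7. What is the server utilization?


rho = lambda/(c*mu) = 28/(8*7) = 0.5

0.5


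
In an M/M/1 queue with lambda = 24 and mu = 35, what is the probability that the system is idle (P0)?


P0 = 1 - rho = 1 - 24/35 = 0.3143

0.3143


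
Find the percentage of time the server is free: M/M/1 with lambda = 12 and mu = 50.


Idle fraction = (1 - rho) * 100 = (1 - 12/50) * 100 = 76.0%

76.0%


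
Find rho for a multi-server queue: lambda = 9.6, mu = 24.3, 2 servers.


rho = lambda / (c * mu) = 9.6 / (2 * 24.3) = 0.1975

0.1975


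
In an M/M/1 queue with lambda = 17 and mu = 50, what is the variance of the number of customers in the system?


rho = 17/50; Var(N) = rho/(1-rho)^2 = 0.78

0.78


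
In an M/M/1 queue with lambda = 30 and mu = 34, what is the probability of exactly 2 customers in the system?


rho = 30/34; P(n) = (1-rho)*rho^n = (1-30/34)*(30/34)^2 = 0.0916

0.0916


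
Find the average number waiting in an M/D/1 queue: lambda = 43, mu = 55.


M/D/1: Lq = rho^2 / (2*(1-rho)) where rho = 43/55; Lq = 1.4

1.4


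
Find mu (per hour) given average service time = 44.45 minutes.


mu = 60 / avg_service_time = 60 / 44.45 = 1.35 per hour

1.35 per hour


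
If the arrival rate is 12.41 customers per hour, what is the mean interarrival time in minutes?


Mean interarrival time = 60/lambda = 60/12.41 = 4.83 minutes

4.83 minutes


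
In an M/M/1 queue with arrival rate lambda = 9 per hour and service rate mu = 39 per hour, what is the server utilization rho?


rho = lambda/mu = 9/39 = 0.2308

0.2308


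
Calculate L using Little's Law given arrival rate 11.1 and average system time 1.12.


L = lambda * W = 11.1 * 1.12 = 12.43

12.43


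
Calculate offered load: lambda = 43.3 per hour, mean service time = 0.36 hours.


Offered load a = lambda * E[S] = 43.3 * 0.36 = 15.59 Erlangs

15.59 Erlangs


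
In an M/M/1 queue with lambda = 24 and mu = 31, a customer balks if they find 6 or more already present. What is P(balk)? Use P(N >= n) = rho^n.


P(N >= 6) = rho^6 = (24/31)^6 = 0.2153

0.2153


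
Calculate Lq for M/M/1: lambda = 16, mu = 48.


rho = 16/48; Lq = rho^2/(1-rho) = 0.17

0.17


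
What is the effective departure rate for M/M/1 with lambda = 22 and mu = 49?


For a stable queue (lambda < mu), throughput = lambda = 22 per hour

22 per hour


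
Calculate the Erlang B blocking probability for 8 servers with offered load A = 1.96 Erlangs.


B(N,A) = (A^N/N!) / sum(A^k/k!, k=0..N) with N=8, A=1.96 = 0.0008

0.0008


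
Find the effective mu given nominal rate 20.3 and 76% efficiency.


Effective rate = mu * efficiency = 20.3 * 0.76 = 15.43 per hour

15.43 per hour


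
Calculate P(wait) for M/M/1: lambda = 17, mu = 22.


P(wait) = rho = lambda/mu = 17/22 = 0.7727

0.7727


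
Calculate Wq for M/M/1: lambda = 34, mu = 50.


rho = 34/50; Wq = rho/(mu - lambda) = 0.0425 hours

0.0425 hours


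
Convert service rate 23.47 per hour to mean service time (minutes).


Mean service time = 60/mu = 60/23.47 = 2.56 minutes

2.56 minutes


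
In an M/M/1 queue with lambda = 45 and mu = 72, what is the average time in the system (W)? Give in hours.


W = 1/(mu - lambda) = 1/(72 - 45) = 0.037 hours

0.037 hours


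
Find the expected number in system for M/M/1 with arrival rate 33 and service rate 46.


rho = 33/46; L = rho/(1-rho) = 2.54

2.54


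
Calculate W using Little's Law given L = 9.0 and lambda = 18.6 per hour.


W = L / lambda = 9.0 / 18.6 = 0.4839 hours

0.4839 hours


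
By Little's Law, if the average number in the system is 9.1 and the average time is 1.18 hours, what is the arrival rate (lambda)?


lambda = L / W = 9.1 / 1.18 = 7.71 per hour

7.71 per hour


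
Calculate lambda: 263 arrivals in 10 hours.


lambda = total arrivals / time = 263 / 10 = 26.3 per hour

26.3 per hour


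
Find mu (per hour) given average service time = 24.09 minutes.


mu = 60 / avg_service_time = 60 / 24.09 = 2.49 per hour

2.49 per hour


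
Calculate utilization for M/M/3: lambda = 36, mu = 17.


rho = lambda/(c*mu) = 36/(3*17) = 0.7059

0.7059


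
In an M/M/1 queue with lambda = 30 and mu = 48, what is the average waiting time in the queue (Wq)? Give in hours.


rho = 30/48; Wq = rho/(mu - lambda) = 0.0347 hours

0.0347 hours


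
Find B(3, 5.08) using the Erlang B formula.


B(N,A) = (A^N/N!) / sum(A^k/k!, k=0..N) with N=3, A=5.08 = 0.5351

0.5351


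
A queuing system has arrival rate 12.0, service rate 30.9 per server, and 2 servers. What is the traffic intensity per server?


rho = lambda / (c * mu) = 12.0 / (2 * 30.9) = 0.1942

0.1942


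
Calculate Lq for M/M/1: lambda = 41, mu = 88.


rho = 41/88; Lq = rho^2/(1-rho) = 0.41

0.41


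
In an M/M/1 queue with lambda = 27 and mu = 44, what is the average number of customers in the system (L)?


rho = 27/44; L = rho/(1-rho) = 1.59

1.59


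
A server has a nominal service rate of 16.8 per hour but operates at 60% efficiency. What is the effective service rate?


Effective rate = mu * efficiency = 16.8 * 0.6 = 10.08 per hour

10.08 per hour


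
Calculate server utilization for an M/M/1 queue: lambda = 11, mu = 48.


rho = lambda/mu = 11/48 = 0.2292

0.2292


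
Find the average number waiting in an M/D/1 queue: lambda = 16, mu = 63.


M/D/1: Lq = rho^2 / (2*(1-rho)) where rho = 16/63; Lq = 0.04

0.04


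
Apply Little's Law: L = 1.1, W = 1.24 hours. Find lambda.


lambda = L / W = 1.1 / 1.24 = 0.89 per hour

0.89 per hour


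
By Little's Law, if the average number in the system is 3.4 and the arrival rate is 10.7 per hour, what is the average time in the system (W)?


W = L / lambda = 3.4 / 10.7 = 0.3178 hours

0.3178 hours


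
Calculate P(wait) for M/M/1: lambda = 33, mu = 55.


P(wait) = rho = lambda/mu = 33/55 = 0.6

0.6


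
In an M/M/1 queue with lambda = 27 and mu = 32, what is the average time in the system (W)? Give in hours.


W = 1/(mu - lambda) = 1/(32 - 27) = 0.2 hours

0.2 hours


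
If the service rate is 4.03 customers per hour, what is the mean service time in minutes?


Mean service time = 60/mu = 60/4.03 = 14.89 minutes

14.89 minutes


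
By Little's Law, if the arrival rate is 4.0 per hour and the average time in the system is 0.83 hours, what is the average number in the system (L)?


L = lambda * W = 4.0 * 0.83 = 3.32

3.32


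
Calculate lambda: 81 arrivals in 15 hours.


lambda = total arrivals / time = 81 / 15 = 5.4 per hour

5.4 per hour


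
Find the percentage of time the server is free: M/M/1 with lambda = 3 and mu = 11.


Idle fraction = (1 - rho) * 100 = (1 - 3/11) * 100 = 72.7%

72.7%


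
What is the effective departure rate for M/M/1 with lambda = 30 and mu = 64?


For a stable queue (lambda < mu), throughput = lambda = 30 per hour

30 per hour


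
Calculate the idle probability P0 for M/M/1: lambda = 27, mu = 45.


P0 = 1 - rho = 1 - 27/45 = 0.4

0.4


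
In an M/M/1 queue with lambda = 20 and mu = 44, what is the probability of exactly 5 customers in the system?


rho = 20/44; P(n) = (1-rho)*rho^n = (1-20/44)*(20/44)^5 = 0.0106

0.0106


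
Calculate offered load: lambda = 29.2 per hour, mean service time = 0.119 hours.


Offered load a = lambda * E[S] = 29.2 * 0.119 = 3.47 Erlangs

3.47 Erlangs


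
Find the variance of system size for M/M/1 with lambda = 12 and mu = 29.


rho = 12/29; Var(N) = rho/(1-rho)^2 = 1.2

1.2


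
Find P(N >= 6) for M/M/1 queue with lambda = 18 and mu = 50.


P(N >= 6) = rho^6 = (18/50)^6 = 0.0022

0.0022


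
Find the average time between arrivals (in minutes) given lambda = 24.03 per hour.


Mean interarrival time = 60/lambda = 60/24.03 = 2.5 minutes

2.5 minutes


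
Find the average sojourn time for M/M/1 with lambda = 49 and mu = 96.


W = 1/(mu - lambda) = 1/(96 - 49) = 0.0213 hours

0.0213 hours


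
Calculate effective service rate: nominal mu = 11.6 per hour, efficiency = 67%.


Effective rate = mu * efficiency = 11.6 * 0.67 = 7.77 per hour

7.77 per hour


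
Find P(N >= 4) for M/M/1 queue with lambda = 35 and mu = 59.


P(N >= 4) = rho^4 = (35/59)^4 = 0.1238

0.1238


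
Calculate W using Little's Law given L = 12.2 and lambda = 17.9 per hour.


W = L / lambda = 12.2 / 17.9 = 0.6816 hours

0.6816 hours


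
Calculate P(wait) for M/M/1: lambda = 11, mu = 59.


P(wait) = rho = lambda/mu = 11/59 = 0.1864

0.1864


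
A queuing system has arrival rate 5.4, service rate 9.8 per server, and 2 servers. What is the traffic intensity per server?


rho = lambda / (c * mu) = 5.4 / (2 * 9.8) = 0.2755

0.2755


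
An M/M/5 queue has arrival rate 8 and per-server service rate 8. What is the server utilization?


rho = lambda/(c*mu) = 8/(5*8) = 0.2

0.2


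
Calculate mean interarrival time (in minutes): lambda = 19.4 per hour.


Mean interarrival time = 60/lambda = 60/19.4 = 3.09 minutes

3.09 minutes


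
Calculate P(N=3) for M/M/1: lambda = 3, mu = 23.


rho = 3/23; P(n) = (1-rho)*rho^n = (1-3/23)*(3/23)^3 = 0.0019

0.0019


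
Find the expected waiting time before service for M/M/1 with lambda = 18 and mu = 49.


rho = 18/49; Wq = rho/(mu - lambda) = 0.0118 hours

0.0118 hours


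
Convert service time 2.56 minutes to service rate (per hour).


mu = 60 / avg_service_time = 60 / 2.56 = 23.44 per hour

23.44 per hour


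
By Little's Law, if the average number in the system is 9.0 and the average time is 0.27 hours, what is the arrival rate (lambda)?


lambda = L / W = 9.0 / 0.27 = 33.33 per hour

33.33 per hour


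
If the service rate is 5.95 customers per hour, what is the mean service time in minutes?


Mean service time = 60/mu = 60/5.95 = 10.08 minutes

10.08 minutes


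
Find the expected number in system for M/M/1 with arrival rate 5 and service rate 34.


rho = 5/34; L = rho/(1-rho) = 0.17

0.17


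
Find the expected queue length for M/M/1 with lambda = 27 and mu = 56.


rho = 27/56; Lq = rho^2/(1-rho) = 0.45

0.45


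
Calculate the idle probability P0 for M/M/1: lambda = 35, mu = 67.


P0 = 1 - rho = 1 - 35/67 = 0.4776

0.4776


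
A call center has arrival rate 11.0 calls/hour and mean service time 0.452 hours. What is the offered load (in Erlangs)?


Offered load a = lambda * E[S] = 11.0 * 0.452 = 4.97 Erlangs

4.97 Erlangs


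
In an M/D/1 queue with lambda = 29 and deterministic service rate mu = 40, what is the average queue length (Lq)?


M/D/1: Lq = rho^2 / (2*(1-rho)) where rho = 29/40; Lq = 0.96

0.96


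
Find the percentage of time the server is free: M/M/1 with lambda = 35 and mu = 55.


Idle fraction = (1 - rho) * 100 = (1 - 35/55) * 100 = 36.4%

36.4%


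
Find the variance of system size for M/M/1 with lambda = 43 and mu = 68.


rho = 43/68; Var(N) = rho/(1-rho)^2 = 4.68

4.68


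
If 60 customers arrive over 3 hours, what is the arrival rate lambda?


lambda = total arrivals / time = 60 / 3 = 20.0 per hour

20.0 per hour


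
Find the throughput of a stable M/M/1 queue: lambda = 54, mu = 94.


For a stable queue (lambda < mu), throughput = lambda = 54 per hour

54 per hour


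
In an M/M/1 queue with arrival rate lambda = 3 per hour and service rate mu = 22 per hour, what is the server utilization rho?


rho = lambda/mu = 3/22 = 0.1364

0.1364


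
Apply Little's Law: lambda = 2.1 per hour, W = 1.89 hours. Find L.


L = lambda * W = 2.1 * 1.89 = 3.97

3.97


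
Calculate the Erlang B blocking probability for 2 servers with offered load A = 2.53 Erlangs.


B(N,A) = (A^N/N!) / sum(A^k/k!, k=0..N) with N=2, A=2.53 = 0.4755

0.4755


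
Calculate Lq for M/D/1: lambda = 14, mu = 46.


M/D/1: Lq = rho^2 / (2*(1-rho)) where rho = 14/46; Lq = 0.07

0.07


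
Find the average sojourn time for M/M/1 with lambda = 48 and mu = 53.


W = 1/(mu - lambda) = 1/(53 - 48) = 0.2 hours

0.2 hours


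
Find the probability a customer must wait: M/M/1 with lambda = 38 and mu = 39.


P(wait) = rho = lambda/mu = 38/39 = 0.9744

0.9744


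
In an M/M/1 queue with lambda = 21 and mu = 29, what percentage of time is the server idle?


Idle fraction = (1 - rho) * 100 = (1 - 21/29) * 100 = 27.6%

27.6%


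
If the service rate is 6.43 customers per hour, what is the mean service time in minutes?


Mean service time = 60/mu = 60/6.43 = 9.33 minutes

9.33 minutes


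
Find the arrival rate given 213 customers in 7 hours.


lambda = total arrivals / time = 213 / 7 = 30.43 per hour

30.43 per hour


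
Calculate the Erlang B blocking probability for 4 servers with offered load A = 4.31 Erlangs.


B(N,A) = (A^N/N!) / sum(A^k/k!, k=0..N) with N=4, A=4.31 = 0.3397

0.3397


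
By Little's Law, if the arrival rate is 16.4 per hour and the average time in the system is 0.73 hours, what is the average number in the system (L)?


L = lambda * W = 16.4 * 0.73 = 11.97

11.97


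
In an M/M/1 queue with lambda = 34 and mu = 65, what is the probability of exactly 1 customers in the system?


rho = 34/65; P(n) = (1-rho)*rho^n = (1-34/65)*(34/65)^1 = 0.2495

0.2495


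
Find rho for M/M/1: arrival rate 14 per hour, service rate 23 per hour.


rho = lambda/mu = 14/23 = 0.6087

0.6087


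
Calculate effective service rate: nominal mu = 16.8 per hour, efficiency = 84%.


Effective rate = mu * efficiency = 16.8 * 0.84 = 14.11 per hour

14.11 per hour


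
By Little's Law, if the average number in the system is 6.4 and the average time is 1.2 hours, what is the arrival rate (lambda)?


lambda = L / W = 6.4 / 1.2 = 5.33 per hour

5.33 per hour


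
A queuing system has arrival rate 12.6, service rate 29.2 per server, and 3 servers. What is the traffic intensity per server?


rho = lambda / (c * mu) = 12.6 / (3 * 29.2) = 0.1438

0.1438


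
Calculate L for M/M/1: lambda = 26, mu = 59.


rho = 26/59; L = rho/(1-rho) = 0.79

0.79


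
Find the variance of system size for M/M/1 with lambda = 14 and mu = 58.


rho = 14/58; Var(N) = rho/(1-rho)^2 = 0.42

0.42


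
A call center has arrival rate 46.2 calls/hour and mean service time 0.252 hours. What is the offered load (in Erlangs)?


Offered load a = lambda * E[S] = 46.2 * 0.252 = 11.64 Erlangs

11.64 Erlangs


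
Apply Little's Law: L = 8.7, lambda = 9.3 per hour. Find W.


W = L / lambda = 8.7 / 9.3 = 0.9355 hours

0.9355 hours


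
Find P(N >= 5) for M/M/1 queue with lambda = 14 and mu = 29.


P(N >= 5) = rho^5 = (14/29)^5 = 0.0262

0.0262


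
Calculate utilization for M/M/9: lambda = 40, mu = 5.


rho = lambda/(c*mu) = 40/(9*5) = 0.8889

0.8889


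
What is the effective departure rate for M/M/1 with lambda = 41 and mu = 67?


For a stable queue (lambda < mu), throughput = lambda = 41 per hour

41 per hour


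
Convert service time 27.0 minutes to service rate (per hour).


mu = 60 / avg_service_time = 60 / 27.0 = 2.22 per hour

2.22 per hour


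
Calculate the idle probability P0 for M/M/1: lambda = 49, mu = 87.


P0 = 1 - rho = 1 - 49/87 = 0.4368

0.4368


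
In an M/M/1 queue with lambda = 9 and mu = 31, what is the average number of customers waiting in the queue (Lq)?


rho = 9/31; Lq = rho^2/(1-rho) = 0.12

0.12


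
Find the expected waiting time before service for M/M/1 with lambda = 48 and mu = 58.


rho = 48/58; Wq = rho/(mu - lambda) = 0.0828 hours

0.0828 hours


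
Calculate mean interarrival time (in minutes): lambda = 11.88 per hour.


Mean interarrival time = 60/lambda = 60/11.88 = 5.05 minutes

5.05 minutes


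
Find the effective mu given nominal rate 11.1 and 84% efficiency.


Effective rate = mu * efficiency = 11.1 * 0.84 = 9.32 per hour

9.32 per hour


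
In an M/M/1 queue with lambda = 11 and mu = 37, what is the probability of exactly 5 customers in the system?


rho = 11/37; P(n) = (1-rho)*rho^n = (1-11/37)*(11/37)^5 = 0.0016

0.0016


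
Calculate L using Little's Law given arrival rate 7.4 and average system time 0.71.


L = lambda * W = 7.4 * 0.71 = 5.25

5.25


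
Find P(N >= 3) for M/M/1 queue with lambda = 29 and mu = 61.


P(N >= 3) = rho^3 = (29/61)^3 = 0.1074

0.1074


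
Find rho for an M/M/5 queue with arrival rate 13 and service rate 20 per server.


rho = lambda/(c*mu) = 13/(5*20) = 0.13

0.13


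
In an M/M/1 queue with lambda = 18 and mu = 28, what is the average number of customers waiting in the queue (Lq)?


rho = 18/28; Lq = rho^2/(1-rho) = 1.16

1.16


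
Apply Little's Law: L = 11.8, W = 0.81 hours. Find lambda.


lambda = L / W = 11.8 / 0.81 = 14.57 per hour

14.57 per hour


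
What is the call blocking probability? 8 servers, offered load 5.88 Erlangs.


B(N,A) = (A^N/N!) / sum(A^k/k!, k=0..N) with N=8, A=5.88 = 0.1153

0.1153


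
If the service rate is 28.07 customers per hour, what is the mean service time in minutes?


Mean service time = 60/mu = 60/28.07 = 2.14 minutes

2.14 minutes


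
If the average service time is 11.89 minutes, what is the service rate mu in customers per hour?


mu = 60 / avg_service_time = 60 / 11.89 = 5.05 per hour

5.05 per hour


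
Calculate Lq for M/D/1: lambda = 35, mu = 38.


M/D/1: Lq = rho^2 / (2*(1-rho)) where rho = 35/38; Lq = 5.37

5.37


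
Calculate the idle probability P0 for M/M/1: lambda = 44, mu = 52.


P0 = 1 - rho = 1 - 44/52 = 0.1538

0.1538


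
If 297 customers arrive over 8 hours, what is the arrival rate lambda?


lambda = total arrivals / time = 297 / 8 = 37.13 per hour

37.13 per hour


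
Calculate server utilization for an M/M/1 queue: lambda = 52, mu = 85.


rho = lambda/mu = 52/85 = 0.6118

0.6118


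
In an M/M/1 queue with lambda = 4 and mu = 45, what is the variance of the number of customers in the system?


rho = 4/45; Var(N) = rho/(1-rho)^2 = 0.11

0.11


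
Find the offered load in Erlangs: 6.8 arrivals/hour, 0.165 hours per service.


Offered load a = lambda * E[S] = 6.8 * 0.165 = 1.12 Erlangs

1.12 Erlangs


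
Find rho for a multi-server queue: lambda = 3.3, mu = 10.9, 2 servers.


rho = lambda / (c * mu) = 3.3 / (2 * 10.9) = 0.1514

0.1514


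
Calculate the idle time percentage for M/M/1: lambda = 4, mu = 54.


Idle fraction = (1 - rho) * 100 = (1 - 4/54) * 100 = 92.6%

92.6%


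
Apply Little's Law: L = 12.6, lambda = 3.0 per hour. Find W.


W = L / lambda = 12.6 / 3.0 = 4.2 hours

4.2 hours


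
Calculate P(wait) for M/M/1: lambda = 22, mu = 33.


P(wait) = rho = lambda/mu = 22/33 = 0.6667

0.6667


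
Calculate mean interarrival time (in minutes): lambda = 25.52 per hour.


Mean interarrival time = 60/lambda = 60/25.52 = 2.35 minutes

2.35 minutes


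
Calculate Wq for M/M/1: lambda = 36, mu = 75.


rho = 36/75; Wq = rho/(mu - lambda) = 0.0123 hours

0.0123 hours


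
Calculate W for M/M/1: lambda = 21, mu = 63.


W = 1/(mu - lambda) = 1/(63 - 21) = 0.0238 hours

0.0238 hours


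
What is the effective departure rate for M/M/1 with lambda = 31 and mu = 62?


For a stable queue (lambda < mu), throughput = lambda = 31 per hour

31 per hour


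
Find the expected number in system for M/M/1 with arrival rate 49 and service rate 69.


rho = 49/69; L = rho/(1-rho) = 2.45

2.45


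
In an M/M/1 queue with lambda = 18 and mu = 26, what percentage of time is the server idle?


Idle fraction = (1 - rho) * 100 = (1 - 18/26) * 100 = 30.8%

30.8%


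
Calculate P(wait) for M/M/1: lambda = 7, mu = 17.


P(wait) = rho = lambda/mu = 7/17 = 0.4118

0.4118


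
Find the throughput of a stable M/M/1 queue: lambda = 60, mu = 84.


For a stable queue (lambda < mu), throughput = lambda = 60 per hour

60 per hour


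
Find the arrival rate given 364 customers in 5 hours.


lambda = total arrivals / time = 364 / 5 = 72.8 per hour

72.8 per hour


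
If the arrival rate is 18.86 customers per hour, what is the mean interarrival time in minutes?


Mean interarrival time = 60/lambda = 60/18.86 = 3.18 minutes

3.18 minutes


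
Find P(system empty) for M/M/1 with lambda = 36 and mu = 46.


P0 = 1 - rho = 1 - 36/46 = 0.2174

0.2174


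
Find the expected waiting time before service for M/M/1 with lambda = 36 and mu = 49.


rho = 36/49; Wq = rho/(mu - lambda) = 0.0565 hours

0.0565 hours


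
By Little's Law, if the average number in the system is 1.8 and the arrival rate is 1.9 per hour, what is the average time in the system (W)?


W = L / lambda = 1.8 / 1.9 = 0.9474 hours

0.9474 hours


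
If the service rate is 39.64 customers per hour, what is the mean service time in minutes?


Mean service time = 60/mu = 60/39.64 = 1.51 minutes

1.51 minutes


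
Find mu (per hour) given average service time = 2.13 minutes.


mu = 60 / avg_service_time = 60 / 2.13 = 28.17 per hour

28.17 per hour


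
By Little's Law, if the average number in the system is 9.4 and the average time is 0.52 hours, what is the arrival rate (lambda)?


lambda = L / W = 9.4 / 0.52 = 18.08 per hour

18.08 per hour


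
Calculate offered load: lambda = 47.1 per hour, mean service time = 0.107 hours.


Offered load a = lambda * E[S] = 47.1 * 0.107 = 5.04 Erlangs

5.04 Erlangs


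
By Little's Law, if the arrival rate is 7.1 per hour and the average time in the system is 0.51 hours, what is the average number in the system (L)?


L = lambda * W = 7.1 * 0.51 = 3.62

3.62


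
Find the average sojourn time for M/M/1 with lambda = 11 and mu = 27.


W = 1/(mu - lambda) = 1/(27 - 11) = 0.0625 hours

0.0625 hours


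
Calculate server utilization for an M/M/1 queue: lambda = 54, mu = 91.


rho = lambda/mu = 54/91 = 0.5934

0.5934


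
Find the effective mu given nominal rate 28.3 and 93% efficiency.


Effective rate = mu * efficiency = 28.3 * 0.93 = 26.32 per hour

26.32 per hour


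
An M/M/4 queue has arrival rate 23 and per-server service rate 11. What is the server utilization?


rho = lambda/(c*mu) = 23/(4*11) = 0.5227

0.5227


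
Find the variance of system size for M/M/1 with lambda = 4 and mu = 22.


rho = 4/22; Var(N) = rho/(1-rho)^2 = 0.27

0.27


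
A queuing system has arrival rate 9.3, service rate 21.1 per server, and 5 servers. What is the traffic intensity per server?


rho = lambda / (c * mu) = 9.3 / (5 * 21.1) = 0.0882

0.0882


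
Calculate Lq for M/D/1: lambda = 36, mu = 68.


M/D/1: Lq = rho^2 / (2*(1-rho)) where rho = 36/68; Lq = 0.3

0.3


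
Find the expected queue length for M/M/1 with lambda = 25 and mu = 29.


rho = 25/29; Lq = rho^2/(1-rho) = 5.39

5.39


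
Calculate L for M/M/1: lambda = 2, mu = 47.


rho = 2/47; L = rho/(1-rho) = 0.04

0.04


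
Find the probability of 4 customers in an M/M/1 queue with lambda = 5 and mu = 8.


rho = 5/8; P(n) = (1-rho)*rho^n = (1-5/8)*(5/8)^4 = 0.0572

0.0572


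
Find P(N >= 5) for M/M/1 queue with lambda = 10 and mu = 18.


P(N >= 5) = rho^5 = (10/18)^5 = 0.0529

0.0529


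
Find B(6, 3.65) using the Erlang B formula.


B(N,A) = (A^N/N!) / sum(A^k/k!, k=0..N) with N=6, A=3.65 = 0.0925

0.0925


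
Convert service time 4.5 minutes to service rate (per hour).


mu = 60 / avg_service_time = 60 / 4.5 = 13.33 per hour

13.33 per hour


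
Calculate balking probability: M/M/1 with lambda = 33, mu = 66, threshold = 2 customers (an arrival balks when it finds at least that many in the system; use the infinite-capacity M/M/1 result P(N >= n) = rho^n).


P(N >= 2) = rho^2 = (33/66)^2 = 0.25

0.25


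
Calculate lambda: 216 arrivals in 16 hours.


lambda = total arrivals / time = 216 / 16 = 13.5 per hour

13.5 per hour


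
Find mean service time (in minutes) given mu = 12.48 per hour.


Mean service time = 60/mu = 60/12.48 = 4.81 minutes

4.81 minutes


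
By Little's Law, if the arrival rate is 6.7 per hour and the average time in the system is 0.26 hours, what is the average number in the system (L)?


L = lambda * W = 6.7 * 0.26 = 1.74

1.74


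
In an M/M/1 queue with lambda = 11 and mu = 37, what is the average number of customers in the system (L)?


rho = 11/37; L = rho/(1-rho) = 0.42

0.42


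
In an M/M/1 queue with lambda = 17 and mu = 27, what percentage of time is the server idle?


Idle fraction = (1 - rho) * 100 = (1 - 17/27) * 100 = 37.0%

37.0%


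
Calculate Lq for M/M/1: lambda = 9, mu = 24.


rho = 9/24; Lq = rho^2/(1-rho) = 0.23

0.23


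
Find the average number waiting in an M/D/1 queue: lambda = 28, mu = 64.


M/D/1: Lq = rho^2 / (2*(1-rho)) where rho = 28/64; Lq = 0.17

0.17


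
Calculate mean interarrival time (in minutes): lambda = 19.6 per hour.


Mean interarrival time = 60/lambda = 60/19.6 = 3.06 minutes

3.06 minutes


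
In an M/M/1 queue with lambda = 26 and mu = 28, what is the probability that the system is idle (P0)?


P0 = 1 - rho = 1 - 26/28 = 0.0714

0.0714


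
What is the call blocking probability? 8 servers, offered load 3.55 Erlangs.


B(N,A) = (A^N/N!) / sum(A^k/k!, k=0..N) with N=8, A=3.55 = 0.0182

0.0182


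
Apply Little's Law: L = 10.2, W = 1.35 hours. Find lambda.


lambda = L / W = 10.2 / 1.35 = 7.56 per hour

7.56 per hour


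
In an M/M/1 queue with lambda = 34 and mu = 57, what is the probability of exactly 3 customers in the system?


rho = 34/57; P(n) = (1-rho)*rho^n = (1-34/57)*(34/57)^3 = 0.0856

0.0856


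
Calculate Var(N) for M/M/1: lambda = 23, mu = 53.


rho = 23/53; Var(N) = rho/(1-rho)^2 = 1.35

1.35


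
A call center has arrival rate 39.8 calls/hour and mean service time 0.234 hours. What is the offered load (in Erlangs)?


Offered load a = lambda * E[S] = 39.8 * 0.234 = 9.31 Erlangs

9.31 Erlangs


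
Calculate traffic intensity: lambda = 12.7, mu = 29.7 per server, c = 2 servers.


rho = lambda / (c * mu) = 12.7 / (2 * 29.7) = 0.2138

0.2138


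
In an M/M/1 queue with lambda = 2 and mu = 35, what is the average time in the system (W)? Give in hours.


W = 1/(mu - lambda) = 1/(35 - 2) = 0.0303 hours

0.0303 hours


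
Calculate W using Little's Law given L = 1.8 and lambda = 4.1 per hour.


W = L / lambda = 1.8 / 4.1 = 0.439 hours

0.439 hours


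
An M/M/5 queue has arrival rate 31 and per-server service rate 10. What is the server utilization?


rho = lambda/(c*mu) = 31/(5*10) = 0.62

0.62


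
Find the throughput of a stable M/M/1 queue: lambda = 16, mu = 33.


For a stable queue (lambda < mu), throughput = lambda = 16 per hour

16 per hour


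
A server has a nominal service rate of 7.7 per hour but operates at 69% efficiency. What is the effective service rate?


Effective rate = mu * efficiency = 7.7 * 0.69 = 5.31 per hour

5.31 per hour


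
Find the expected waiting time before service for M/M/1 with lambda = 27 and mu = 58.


rho = 27/58; Wq = rho/(mu - lambda) = 0.015 hours

0.015 hours


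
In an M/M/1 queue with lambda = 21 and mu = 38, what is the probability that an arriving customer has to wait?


P(wait) = rho = lambda/mu = 21/38 = 0.5526

0.5526


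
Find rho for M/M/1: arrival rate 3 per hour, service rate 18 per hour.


rho = lambda/mu = 3/18 = 0.1667

0.1667


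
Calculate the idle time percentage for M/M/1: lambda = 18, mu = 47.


Idle fraction = (1 - rho) * 100 = (1 - 18/47) * 100 = 61.7%

61.7%


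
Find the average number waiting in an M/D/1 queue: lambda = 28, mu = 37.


M/D/1: Lq = rho^2 / (2*(1-rho)) where rho = 28/37; Lq = 1.18

1.18
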